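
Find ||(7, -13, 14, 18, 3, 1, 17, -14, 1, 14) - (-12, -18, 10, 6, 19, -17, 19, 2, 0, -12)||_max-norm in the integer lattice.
26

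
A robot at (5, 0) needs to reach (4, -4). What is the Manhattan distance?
5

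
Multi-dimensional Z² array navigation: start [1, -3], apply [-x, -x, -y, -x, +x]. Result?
(-1, -4)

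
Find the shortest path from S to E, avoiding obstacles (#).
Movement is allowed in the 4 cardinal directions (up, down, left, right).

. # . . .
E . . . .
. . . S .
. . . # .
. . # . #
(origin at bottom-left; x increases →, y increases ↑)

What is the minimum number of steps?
4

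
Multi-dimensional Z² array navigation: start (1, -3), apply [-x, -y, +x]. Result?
(1, -4)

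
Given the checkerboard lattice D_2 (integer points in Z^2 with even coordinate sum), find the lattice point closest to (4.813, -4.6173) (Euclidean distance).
(5, -5)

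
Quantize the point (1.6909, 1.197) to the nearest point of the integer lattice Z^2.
(2, 1)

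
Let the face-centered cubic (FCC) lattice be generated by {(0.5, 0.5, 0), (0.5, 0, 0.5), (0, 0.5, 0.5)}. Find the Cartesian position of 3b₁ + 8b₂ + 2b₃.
(5.5, 2.5, 5)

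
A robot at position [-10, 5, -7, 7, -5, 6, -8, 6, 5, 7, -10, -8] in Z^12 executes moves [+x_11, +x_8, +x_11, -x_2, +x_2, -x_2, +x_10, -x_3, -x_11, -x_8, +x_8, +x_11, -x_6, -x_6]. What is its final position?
(-10, 4, -8, 7, -5, 4, -8, 7, 5, 8, -8, -8)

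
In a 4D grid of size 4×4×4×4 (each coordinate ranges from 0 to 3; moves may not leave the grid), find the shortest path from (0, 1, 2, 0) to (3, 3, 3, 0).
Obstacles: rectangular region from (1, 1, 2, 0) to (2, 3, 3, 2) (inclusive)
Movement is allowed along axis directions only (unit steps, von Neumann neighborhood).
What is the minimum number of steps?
8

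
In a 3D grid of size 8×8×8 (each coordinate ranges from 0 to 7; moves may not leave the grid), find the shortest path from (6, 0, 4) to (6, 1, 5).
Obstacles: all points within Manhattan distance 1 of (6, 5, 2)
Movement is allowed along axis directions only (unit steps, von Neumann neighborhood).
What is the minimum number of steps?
2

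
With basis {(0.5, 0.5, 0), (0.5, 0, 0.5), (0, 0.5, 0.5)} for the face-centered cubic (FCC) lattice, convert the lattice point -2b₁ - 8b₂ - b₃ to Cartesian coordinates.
(-5, -1.5, -4.5)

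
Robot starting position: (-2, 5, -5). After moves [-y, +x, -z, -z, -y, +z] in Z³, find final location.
(-1, 3, -6)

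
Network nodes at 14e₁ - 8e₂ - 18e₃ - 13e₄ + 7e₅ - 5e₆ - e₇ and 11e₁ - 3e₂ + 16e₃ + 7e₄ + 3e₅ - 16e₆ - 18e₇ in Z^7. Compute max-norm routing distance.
34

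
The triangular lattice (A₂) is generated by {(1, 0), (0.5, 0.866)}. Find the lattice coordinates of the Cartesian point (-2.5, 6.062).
-6b₁ + 7b₂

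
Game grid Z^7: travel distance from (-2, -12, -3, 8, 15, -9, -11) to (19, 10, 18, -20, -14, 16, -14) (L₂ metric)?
60.208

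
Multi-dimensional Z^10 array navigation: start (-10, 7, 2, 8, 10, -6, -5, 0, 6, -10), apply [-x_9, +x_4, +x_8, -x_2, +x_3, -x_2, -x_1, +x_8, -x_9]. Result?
(-11, 5, 3, 9, 10, -6, -5, 2, 4, -10)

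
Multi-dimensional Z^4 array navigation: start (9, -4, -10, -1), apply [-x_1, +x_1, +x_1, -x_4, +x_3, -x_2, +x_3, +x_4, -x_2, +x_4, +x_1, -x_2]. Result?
(11, -7, -8, 0)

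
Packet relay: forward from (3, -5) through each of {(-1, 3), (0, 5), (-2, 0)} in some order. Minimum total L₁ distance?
17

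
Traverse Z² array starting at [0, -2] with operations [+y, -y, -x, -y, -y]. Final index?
(-1, -4)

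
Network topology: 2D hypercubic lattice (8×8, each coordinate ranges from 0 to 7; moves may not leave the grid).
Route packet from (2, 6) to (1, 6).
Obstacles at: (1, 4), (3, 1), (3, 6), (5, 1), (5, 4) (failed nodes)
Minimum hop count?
1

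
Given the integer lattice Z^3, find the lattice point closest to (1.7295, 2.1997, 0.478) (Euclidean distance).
(2, 2, 0)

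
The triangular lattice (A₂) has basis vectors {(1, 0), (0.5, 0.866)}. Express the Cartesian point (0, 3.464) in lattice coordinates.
-2b₁ + 4b₂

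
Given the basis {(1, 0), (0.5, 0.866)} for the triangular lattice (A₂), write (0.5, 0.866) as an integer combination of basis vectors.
b₂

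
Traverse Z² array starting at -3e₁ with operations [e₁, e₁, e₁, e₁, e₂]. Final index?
(1, 1)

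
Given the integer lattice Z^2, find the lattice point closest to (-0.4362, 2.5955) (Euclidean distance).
(0, 3)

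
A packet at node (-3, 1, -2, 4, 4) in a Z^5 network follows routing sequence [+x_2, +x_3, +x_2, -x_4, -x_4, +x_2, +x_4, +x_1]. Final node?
(-2, 4, -1, 3, 4)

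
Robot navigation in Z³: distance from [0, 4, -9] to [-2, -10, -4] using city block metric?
21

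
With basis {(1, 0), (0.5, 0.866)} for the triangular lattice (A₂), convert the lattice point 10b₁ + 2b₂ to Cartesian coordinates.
(11, 1.732)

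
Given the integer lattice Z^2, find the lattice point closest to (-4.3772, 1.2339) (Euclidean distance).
(-4, 1)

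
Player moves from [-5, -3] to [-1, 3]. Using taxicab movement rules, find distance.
10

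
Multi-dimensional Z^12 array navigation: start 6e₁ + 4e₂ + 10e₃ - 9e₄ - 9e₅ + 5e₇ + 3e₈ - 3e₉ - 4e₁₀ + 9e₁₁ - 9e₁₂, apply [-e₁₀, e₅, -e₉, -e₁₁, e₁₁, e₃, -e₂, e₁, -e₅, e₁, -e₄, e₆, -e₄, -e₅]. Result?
(8, 3, 11, -11, -10, 1, 5, 3, -4, -5, 9, -9)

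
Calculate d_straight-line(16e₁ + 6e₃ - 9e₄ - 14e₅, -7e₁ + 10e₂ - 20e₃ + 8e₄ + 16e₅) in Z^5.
49.94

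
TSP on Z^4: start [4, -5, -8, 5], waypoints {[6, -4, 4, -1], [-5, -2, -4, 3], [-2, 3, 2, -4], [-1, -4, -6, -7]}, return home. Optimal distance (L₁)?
96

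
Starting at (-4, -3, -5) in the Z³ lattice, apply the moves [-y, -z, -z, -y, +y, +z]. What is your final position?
(-4, -4, -6)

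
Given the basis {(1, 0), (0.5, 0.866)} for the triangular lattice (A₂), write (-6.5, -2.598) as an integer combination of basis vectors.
-5b₁ - 3b₂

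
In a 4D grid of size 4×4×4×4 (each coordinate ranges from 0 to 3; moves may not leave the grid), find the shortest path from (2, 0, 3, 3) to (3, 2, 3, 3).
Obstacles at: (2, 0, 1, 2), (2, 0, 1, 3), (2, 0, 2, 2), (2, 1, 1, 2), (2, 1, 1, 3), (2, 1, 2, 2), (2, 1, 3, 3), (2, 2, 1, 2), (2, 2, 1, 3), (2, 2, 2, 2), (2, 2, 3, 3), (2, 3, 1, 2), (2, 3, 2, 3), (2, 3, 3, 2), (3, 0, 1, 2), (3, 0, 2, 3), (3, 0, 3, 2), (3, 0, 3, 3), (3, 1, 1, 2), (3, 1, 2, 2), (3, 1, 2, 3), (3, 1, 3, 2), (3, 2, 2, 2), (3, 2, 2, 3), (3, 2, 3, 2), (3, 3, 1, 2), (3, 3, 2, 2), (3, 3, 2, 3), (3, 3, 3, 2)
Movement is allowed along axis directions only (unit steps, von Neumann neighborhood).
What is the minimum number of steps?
7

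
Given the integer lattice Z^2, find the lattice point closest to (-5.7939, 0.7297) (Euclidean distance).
(-6, 1)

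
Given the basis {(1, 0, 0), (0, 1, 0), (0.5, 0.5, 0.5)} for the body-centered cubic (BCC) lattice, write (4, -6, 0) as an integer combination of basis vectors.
4b₁ - 6b₂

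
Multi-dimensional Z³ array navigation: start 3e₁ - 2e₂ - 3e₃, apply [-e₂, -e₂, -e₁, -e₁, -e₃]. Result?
(1, -4, -4)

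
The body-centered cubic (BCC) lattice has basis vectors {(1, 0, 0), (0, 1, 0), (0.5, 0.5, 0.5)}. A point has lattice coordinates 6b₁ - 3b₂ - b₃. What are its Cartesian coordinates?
(5.5, -3.5, -0.5)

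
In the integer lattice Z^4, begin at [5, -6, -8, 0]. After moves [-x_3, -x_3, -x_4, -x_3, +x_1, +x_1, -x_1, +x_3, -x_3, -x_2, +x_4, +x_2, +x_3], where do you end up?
(6, -6, -10, 0)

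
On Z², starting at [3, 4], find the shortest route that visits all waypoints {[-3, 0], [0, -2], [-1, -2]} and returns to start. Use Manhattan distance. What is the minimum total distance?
24
(one optimal route: (3, 4) → (-3, 0) → (-1, -2) → (0, -2) → (3, 4))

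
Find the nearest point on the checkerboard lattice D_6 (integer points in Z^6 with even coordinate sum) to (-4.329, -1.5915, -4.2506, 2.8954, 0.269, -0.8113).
(-4, -2, -4, 3, 0, -1)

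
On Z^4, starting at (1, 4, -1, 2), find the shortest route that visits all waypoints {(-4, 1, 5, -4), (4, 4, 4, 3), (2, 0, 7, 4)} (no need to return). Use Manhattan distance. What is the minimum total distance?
36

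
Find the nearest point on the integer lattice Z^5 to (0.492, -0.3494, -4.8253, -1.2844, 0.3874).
(0, 0, -5, -1, 0)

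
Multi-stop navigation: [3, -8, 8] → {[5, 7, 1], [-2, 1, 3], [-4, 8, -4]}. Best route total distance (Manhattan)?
49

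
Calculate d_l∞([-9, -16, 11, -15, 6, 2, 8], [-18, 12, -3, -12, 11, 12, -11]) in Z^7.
28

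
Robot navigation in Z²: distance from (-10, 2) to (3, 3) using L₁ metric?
14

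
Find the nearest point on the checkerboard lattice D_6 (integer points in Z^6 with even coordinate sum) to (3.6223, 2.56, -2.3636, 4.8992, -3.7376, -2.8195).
(4, 2, -2, 5, -4, -3)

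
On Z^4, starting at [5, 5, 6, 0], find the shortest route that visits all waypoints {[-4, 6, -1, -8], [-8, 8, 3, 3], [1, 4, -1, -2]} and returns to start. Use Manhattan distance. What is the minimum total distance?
70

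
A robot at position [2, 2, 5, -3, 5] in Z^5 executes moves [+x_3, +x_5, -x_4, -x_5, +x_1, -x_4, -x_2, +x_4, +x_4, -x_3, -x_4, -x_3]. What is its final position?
(3, 1, 4, -4, 5)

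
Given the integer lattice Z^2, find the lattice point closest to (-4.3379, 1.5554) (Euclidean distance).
(-4, 2)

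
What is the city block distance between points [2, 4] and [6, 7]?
7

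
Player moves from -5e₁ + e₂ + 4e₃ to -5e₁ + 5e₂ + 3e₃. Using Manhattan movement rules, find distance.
5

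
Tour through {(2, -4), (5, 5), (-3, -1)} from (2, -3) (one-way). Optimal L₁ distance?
23
(one optimal route: (2, -3) → (2, -4) → (-3, -1) → (5, 5))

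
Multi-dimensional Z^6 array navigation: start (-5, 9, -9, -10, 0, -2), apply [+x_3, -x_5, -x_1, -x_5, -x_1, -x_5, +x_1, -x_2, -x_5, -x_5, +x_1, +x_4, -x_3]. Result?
(-5, 8, -9, -9, -5, -2)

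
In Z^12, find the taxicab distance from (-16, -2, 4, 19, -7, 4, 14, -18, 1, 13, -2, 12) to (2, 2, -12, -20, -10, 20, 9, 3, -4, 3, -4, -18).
169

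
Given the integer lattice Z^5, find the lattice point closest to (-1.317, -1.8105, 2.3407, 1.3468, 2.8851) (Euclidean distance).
(-1, -2, 2, 1, 3)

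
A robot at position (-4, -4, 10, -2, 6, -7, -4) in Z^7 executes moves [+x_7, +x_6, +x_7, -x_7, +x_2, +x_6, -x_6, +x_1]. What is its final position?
(-3, -3, 10, -2, 6, -6, -3)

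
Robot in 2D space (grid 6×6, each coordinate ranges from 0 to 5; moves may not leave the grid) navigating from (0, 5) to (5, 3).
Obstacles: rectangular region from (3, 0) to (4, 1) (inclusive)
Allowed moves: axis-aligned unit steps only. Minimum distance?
7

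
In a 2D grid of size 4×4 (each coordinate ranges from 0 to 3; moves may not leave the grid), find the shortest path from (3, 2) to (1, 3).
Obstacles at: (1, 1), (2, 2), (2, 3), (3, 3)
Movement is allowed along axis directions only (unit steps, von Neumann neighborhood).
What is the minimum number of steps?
9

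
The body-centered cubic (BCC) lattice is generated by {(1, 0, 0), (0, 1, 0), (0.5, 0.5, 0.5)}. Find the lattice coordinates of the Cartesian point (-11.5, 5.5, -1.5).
-10b₁ + 7b₂ - 3b₃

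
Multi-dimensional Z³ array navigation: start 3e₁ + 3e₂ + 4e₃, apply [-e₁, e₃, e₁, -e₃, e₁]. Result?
(4, 3, 4)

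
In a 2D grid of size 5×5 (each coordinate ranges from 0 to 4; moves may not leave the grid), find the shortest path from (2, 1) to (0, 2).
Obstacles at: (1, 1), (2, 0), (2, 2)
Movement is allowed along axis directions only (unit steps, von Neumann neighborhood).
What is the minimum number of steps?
7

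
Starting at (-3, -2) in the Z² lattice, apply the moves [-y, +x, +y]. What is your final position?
(-2, -2)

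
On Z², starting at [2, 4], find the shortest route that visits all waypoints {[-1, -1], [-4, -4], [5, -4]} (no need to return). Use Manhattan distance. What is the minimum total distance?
23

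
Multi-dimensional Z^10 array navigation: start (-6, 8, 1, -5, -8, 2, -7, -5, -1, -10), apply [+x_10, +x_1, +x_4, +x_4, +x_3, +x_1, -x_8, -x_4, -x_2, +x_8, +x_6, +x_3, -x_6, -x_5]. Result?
(-4, 7, 3, -4, -9, 2, -7, -5, -1, -9)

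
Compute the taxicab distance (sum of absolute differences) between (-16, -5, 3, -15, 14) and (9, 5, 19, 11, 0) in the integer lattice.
91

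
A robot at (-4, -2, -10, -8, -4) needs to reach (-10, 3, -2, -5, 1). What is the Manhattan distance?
27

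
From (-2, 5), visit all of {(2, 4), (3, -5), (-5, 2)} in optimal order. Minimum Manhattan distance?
25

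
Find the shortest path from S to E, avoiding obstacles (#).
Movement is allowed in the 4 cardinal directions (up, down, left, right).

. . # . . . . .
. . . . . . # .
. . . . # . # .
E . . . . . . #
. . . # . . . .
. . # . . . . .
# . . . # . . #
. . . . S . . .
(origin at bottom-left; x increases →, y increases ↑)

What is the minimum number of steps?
8
(one shortest path: (4, 0) → (3, 0) → (2, 0) → (1, 0) → (1, 1) → (1, 2) → (0, 2) → (0, 3) → (0, 4))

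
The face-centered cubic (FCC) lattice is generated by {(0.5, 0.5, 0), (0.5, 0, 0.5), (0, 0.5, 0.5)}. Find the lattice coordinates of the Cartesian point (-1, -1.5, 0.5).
-3b₁ + b₂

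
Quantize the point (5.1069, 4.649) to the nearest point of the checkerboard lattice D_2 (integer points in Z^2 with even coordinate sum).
(5, 5)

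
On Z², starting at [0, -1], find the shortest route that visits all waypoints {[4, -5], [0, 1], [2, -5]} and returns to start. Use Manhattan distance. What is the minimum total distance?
20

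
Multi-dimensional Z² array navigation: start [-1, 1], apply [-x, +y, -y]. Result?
(-2, 1)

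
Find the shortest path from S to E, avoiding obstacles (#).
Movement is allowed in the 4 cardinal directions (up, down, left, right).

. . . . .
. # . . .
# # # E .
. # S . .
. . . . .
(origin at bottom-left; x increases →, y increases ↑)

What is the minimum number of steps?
2
(one shortest path: (2, 1) → (3, 1) → (3, 2))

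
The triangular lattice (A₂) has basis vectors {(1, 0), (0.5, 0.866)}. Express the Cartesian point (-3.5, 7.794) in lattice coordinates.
-8b₁ + 9b₂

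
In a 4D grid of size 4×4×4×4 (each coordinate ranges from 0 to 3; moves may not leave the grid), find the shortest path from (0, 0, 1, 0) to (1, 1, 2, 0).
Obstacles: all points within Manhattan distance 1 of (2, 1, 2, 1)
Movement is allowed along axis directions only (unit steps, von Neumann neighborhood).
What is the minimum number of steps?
3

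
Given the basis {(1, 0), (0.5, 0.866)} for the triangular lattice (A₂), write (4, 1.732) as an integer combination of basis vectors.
3b₁ + 2b₂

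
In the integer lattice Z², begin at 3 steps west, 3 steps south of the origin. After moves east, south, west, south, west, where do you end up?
(-4, -5)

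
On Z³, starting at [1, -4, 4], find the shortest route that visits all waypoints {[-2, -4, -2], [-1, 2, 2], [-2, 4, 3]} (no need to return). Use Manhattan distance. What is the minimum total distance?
24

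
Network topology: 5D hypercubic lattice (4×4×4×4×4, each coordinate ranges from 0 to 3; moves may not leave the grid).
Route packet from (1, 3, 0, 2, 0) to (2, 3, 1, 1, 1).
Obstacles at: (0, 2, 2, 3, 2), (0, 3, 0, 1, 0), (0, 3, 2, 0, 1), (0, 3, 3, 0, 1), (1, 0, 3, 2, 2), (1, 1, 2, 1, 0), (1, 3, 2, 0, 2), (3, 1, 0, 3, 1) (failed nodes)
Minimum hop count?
4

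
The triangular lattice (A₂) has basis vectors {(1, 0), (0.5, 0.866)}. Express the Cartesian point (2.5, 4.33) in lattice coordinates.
5b₂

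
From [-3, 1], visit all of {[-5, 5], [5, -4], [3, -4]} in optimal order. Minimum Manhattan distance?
25
(one optimal route: (-3, 1) → (-5, 5) → (3, -4) → (5, -4))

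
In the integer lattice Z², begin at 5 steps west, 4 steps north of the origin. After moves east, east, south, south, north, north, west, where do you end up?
(-4, 4)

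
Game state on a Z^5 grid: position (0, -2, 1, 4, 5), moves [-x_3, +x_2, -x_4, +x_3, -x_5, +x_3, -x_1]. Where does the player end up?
(-1, -1, 2, 3, 4)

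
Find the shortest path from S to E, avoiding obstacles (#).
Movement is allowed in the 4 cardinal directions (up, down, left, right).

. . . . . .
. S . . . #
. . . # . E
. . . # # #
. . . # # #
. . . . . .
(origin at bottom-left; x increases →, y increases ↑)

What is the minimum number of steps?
5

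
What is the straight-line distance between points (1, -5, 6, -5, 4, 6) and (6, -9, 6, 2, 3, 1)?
10.7703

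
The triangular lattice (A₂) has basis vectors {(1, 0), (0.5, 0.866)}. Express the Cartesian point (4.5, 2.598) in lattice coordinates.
3b₁ + 3b₂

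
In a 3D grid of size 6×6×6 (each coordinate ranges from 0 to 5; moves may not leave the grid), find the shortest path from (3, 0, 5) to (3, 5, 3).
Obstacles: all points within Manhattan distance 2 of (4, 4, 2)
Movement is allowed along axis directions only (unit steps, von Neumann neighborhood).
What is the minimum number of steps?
7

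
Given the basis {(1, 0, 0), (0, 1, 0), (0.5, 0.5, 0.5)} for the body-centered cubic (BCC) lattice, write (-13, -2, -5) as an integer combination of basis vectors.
-8b₁ + 3b₂ - 10b₃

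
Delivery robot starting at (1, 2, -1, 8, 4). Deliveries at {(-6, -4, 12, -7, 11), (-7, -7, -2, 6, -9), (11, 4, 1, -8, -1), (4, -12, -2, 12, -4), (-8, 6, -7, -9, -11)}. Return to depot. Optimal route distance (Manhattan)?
230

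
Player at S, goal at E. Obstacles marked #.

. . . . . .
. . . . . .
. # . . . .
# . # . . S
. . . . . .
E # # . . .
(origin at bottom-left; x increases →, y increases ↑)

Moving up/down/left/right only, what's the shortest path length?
7
(one shortest path: (5, 2) → (4, 2) → (3, 2) → (3, 1) → (2, 1) → (1, 1) → (0, 1) → (0, 0))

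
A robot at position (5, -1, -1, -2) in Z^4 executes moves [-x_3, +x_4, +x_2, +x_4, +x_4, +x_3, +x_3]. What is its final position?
(5, 0, 0, 1)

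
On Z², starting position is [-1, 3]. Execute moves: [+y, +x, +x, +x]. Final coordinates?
(2, 4)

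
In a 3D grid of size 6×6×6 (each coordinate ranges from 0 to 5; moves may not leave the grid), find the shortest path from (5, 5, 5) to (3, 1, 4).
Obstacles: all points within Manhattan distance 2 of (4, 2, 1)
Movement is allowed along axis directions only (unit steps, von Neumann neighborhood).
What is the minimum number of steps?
7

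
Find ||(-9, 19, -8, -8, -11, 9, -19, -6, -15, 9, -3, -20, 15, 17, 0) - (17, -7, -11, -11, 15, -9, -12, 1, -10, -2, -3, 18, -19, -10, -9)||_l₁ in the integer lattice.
240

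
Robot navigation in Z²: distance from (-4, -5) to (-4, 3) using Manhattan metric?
8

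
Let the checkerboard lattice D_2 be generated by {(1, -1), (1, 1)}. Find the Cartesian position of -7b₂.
(-7, -7)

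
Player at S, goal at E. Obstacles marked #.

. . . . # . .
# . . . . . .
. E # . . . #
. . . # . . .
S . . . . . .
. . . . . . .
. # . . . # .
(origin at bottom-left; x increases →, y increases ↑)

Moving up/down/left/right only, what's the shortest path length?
3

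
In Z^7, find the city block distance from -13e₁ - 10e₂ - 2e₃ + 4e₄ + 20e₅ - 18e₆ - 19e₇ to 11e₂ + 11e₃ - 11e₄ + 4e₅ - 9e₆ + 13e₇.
119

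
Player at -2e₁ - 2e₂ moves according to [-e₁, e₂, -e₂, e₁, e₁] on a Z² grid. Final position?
(-1, -2)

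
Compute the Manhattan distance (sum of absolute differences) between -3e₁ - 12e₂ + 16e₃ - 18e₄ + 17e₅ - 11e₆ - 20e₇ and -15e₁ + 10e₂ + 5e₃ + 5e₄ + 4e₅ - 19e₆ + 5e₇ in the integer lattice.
114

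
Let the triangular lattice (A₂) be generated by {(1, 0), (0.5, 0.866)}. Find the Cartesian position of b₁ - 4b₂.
(-1, -3.464)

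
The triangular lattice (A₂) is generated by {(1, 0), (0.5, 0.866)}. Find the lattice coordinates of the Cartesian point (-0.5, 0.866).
-b₁ + b₂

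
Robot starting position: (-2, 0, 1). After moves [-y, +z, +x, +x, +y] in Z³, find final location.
(0, 0, 2)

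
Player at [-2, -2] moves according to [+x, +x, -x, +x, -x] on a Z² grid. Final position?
(-1, -2)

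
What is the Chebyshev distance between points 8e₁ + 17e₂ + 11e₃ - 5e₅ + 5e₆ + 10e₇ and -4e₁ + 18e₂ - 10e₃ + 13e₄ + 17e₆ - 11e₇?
21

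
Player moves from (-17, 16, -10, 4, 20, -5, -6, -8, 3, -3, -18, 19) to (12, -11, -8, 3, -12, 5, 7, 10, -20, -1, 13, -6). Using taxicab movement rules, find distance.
213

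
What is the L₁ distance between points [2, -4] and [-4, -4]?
6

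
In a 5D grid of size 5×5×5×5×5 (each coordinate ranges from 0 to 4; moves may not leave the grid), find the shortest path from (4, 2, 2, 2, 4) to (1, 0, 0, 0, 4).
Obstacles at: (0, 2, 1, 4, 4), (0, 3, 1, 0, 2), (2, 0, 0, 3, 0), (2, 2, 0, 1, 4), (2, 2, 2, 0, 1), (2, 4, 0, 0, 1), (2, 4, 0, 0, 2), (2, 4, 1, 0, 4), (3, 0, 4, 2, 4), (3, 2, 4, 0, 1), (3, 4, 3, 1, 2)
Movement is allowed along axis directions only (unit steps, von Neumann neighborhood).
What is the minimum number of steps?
9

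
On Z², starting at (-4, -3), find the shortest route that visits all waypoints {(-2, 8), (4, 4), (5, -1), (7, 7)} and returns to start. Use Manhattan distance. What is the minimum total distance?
46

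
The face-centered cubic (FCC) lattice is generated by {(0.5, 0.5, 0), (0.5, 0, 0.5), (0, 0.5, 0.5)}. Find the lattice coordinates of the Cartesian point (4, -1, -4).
7b₁ + b₂ - 9b₃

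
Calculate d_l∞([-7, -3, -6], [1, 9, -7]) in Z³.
12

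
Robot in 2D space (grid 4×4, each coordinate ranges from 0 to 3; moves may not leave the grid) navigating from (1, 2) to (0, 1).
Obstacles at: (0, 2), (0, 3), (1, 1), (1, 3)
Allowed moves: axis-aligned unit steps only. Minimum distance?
6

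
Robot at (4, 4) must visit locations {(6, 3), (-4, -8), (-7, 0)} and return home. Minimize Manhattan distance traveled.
50
(one optimal route: (4, 4) → (6, 3) → (-4, -8) → (-7, 0) → (4, 4))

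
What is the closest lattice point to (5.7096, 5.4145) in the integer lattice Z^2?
(6, 5)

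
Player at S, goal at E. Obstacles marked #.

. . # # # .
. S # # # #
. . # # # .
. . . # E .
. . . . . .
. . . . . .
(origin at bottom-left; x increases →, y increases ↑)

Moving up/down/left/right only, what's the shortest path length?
7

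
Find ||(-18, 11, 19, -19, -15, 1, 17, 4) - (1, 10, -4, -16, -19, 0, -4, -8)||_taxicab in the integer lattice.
84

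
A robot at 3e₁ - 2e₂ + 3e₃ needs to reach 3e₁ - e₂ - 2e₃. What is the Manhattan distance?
6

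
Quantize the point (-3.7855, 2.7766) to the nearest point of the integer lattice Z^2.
(-4, 3)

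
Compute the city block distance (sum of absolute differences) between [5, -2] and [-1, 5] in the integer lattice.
13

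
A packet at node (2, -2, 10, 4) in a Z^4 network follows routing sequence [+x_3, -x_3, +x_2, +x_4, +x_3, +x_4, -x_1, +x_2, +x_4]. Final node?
(1, 0, 11, 7)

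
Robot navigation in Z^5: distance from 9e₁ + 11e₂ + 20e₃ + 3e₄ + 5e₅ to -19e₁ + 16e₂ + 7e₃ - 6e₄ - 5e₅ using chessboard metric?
28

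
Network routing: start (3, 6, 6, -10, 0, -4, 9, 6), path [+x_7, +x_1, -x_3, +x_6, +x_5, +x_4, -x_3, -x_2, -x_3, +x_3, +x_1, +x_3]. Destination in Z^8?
(5, 5, 5, -9, 1, -3, 10, 6)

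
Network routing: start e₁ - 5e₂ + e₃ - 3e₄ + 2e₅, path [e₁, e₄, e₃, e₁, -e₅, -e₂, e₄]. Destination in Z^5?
(3, -6, 2, -1, 1)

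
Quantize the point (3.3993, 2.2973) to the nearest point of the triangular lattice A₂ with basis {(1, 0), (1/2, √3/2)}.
(3.5, 2.598)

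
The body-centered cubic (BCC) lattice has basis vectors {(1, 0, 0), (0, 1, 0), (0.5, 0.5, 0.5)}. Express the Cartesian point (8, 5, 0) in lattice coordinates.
8b₁ + 5b₂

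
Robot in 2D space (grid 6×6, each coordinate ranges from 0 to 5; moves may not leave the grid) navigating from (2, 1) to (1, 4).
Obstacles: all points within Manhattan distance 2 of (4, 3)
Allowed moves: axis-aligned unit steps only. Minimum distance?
4
(one shortest path: (2, 1) → (1, 1) → (1, 2) → (1, 3) → (1, 4))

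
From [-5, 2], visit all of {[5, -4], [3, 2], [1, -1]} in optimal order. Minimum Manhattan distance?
20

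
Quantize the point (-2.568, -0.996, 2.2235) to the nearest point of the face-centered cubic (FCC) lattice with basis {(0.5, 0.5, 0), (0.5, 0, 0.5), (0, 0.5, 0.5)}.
(-2.5, -1, 2.5)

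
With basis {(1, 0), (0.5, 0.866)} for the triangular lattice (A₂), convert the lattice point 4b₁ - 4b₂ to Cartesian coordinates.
(2, -3.464)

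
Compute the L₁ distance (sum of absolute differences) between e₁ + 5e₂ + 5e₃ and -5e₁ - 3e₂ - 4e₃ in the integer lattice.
23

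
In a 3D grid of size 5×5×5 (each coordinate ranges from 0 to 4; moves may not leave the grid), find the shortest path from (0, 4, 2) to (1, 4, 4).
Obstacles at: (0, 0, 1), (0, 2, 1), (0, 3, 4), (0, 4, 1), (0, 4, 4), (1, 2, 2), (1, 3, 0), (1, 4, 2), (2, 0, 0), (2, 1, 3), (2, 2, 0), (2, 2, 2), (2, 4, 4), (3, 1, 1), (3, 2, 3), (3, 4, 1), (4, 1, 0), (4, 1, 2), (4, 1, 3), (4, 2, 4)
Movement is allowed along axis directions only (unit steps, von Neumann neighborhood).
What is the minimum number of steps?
3
(one shortest path: (0, 4, 2) → (0, 4, 3) → (1, 4, 3) → (1, 4, 4))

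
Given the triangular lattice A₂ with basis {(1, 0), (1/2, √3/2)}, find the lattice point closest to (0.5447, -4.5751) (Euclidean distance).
(0.5, -4.33)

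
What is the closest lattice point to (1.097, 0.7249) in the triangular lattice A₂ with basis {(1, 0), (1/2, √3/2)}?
(1.5, 0.866)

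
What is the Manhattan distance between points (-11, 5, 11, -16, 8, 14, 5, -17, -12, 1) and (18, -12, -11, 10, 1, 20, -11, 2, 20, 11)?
184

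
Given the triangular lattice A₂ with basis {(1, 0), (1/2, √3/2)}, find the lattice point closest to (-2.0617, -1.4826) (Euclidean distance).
(-2, -1.732)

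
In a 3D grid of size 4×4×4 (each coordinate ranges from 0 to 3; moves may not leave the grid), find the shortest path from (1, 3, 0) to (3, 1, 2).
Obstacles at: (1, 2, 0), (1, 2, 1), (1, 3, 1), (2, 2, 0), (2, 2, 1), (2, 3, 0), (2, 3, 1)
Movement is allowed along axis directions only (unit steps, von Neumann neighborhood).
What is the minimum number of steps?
8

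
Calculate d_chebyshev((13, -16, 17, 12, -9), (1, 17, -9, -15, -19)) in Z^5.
33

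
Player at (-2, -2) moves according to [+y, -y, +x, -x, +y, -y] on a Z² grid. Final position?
(-2, -2)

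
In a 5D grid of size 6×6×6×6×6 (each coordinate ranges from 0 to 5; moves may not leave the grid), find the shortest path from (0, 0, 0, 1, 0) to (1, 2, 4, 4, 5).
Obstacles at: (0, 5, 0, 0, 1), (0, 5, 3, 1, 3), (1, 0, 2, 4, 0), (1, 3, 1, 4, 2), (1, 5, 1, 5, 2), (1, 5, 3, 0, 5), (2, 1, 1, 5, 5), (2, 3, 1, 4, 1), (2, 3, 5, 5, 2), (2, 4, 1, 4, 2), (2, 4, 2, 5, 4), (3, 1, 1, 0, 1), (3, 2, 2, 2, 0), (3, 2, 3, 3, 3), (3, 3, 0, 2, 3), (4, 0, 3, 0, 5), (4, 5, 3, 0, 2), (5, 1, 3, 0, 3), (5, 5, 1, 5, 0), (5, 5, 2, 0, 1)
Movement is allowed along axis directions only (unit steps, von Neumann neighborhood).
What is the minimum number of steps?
15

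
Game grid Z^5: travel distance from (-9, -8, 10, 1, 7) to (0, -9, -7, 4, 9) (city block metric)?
32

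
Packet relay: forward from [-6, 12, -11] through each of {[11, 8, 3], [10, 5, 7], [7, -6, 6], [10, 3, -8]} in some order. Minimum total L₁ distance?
68
(one optimal route: (-6, 12, -11) → (10, 3, -8) → (11, 8, 3) → (10, 5, 7) → (7, -6, 6))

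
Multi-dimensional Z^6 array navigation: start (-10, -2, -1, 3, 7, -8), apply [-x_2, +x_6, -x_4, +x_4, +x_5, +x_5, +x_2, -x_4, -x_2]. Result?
(-10, -3, -1, 2, 9, -7)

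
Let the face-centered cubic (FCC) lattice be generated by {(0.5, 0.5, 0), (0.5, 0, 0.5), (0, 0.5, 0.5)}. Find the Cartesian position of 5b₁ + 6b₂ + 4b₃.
(5.5, 4.5, 5)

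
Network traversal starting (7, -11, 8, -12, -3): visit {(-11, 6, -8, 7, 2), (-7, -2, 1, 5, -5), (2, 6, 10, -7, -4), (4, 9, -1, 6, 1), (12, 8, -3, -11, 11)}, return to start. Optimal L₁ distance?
214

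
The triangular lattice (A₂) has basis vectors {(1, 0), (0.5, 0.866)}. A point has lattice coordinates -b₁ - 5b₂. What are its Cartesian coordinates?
(-3.5, -4.33)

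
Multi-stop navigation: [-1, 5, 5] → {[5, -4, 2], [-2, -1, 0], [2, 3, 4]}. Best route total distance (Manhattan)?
30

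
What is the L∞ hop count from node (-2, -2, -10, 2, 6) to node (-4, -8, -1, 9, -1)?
9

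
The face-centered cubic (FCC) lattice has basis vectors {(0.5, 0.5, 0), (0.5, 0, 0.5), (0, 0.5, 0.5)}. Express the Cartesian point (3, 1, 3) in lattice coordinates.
b₁ + 5b₂ + b₃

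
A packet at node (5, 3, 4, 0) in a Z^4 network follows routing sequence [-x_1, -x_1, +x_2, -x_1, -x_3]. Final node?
(2, 4, 3, 0)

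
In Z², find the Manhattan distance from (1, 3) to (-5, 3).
6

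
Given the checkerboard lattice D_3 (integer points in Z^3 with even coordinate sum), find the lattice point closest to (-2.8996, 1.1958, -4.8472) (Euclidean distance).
(-3, 2, -5)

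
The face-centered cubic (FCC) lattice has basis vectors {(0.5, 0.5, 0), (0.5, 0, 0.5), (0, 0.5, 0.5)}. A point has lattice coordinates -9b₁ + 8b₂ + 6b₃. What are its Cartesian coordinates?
(-0.5, -1.5, 7)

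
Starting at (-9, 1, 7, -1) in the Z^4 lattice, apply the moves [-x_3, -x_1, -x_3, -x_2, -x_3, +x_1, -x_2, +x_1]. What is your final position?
(-8, -1, 4, -1)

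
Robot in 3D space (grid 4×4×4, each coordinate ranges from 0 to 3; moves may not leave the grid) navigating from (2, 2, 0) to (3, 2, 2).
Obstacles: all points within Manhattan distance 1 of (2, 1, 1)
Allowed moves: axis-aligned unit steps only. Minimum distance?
3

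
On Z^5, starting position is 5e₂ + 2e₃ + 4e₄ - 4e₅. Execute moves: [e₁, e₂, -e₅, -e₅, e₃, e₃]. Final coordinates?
(1, 6, 4, 4, -6)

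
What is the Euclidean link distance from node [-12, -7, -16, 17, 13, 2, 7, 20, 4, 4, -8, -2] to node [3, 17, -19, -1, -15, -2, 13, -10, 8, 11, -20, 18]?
58.983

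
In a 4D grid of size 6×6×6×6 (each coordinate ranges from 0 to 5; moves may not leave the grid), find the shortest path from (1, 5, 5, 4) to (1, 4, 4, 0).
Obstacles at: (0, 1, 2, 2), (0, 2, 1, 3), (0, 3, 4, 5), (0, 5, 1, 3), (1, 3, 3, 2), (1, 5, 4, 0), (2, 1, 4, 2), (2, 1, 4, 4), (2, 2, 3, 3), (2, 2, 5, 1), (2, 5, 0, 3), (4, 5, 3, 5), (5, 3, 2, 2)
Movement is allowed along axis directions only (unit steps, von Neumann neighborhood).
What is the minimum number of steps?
6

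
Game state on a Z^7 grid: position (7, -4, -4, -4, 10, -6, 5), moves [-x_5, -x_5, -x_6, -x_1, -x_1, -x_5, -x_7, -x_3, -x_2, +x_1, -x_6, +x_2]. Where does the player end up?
(6, -4, -5, -4, 7, -8, 4)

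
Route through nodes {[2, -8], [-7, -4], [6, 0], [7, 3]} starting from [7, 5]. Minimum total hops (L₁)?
31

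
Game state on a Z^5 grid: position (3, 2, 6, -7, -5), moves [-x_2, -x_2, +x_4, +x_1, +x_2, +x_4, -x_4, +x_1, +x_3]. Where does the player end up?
(5, 1, 7, -6, -5)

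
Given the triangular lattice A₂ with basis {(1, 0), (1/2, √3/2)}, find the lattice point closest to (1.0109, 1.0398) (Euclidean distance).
(1.5, 0.866)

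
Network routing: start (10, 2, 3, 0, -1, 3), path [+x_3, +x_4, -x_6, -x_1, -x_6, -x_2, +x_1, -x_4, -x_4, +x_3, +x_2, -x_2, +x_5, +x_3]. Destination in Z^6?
(10, 1, 6, -1, 0, 1)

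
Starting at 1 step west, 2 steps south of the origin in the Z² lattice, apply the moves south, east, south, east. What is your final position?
(1, -4)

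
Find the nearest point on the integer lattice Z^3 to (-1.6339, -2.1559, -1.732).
(-2, -2, -2)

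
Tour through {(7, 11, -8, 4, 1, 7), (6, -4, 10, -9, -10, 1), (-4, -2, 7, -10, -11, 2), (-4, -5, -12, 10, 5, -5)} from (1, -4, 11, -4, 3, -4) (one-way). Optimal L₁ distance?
165
(one optimal route: (1, -4, 11, -4, 3, -4) → (6, -4, 10, -9, -10, 1) → (-4, -2, 7, -10, -11, 2) → (-4, -5, -12, 10, 5, -5) → (7, 11, -8, 4, 1, 7))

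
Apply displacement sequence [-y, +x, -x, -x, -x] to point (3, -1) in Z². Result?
(1, -2)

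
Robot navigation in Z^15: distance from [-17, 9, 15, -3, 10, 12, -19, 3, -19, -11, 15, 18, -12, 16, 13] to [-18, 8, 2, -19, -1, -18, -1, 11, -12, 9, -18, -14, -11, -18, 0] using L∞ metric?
34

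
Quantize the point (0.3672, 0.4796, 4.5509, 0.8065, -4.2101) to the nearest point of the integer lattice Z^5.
(0, 0, 5, 1, -4)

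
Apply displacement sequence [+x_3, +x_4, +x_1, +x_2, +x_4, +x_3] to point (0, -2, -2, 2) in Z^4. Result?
(1, -1, 0, 4)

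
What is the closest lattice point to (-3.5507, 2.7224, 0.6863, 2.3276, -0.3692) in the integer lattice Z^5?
(-4, 3, 1, 2, 0)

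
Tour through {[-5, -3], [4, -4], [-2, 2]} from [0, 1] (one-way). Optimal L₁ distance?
21
(one optimal route: (0, 1) → (-2, 2) → (-5, -3) → (4, -4))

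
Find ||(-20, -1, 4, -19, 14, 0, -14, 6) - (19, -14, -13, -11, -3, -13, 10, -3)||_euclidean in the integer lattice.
56.1961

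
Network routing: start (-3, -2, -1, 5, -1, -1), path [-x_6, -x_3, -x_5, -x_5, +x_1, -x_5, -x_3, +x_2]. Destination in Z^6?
(-2, -1, -3, 5, -4, -2)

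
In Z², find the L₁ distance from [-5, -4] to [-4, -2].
3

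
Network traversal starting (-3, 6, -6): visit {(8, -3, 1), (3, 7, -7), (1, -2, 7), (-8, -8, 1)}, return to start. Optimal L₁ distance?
92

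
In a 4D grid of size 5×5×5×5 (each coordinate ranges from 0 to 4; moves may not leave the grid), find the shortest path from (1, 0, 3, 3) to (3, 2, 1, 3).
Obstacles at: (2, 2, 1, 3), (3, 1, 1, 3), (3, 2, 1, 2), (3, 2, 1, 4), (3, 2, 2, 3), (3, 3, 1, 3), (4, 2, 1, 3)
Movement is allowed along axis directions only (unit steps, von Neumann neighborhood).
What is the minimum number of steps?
8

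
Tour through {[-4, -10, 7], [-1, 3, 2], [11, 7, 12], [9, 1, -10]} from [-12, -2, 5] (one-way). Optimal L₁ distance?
93
(one optimal route: (-12, -2, 5) → (-4, -10, 7) → (-1, 3, 2) → (9, 1, -10) → (11, 7, 12))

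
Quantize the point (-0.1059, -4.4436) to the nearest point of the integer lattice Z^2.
(0, -4)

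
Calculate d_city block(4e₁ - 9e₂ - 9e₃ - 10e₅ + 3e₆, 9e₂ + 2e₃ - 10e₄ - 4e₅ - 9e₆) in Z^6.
61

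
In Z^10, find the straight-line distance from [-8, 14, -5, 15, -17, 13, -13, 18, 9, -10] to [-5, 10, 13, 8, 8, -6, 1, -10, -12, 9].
56.2672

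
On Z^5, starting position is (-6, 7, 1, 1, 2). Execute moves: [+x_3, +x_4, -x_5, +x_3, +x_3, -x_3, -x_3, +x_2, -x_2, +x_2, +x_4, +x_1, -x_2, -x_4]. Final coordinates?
(-5, 7, 2, 2, 1)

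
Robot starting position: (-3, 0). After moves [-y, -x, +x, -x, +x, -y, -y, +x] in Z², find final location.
(-2, -3)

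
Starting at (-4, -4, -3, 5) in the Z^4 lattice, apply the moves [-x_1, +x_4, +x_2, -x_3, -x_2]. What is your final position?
(-5, -4, -4, 6)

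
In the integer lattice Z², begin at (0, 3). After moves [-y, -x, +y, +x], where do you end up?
(0, 3)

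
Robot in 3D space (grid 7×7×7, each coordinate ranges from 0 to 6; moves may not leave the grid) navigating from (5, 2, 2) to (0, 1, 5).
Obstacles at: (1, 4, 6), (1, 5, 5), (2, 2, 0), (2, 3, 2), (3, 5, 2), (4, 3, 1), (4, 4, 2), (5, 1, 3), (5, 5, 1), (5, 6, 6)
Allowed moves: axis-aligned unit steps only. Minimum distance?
9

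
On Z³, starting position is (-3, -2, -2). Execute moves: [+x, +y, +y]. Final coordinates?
(-2, 0, -2)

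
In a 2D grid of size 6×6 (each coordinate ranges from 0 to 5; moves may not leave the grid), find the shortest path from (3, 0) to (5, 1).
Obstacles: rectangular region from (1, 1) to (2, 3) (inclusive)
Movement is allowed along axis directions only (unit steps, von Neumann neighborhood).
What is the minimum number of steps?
3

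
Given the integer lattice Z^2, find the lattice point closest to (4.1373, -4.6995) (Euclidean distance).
(4, -5)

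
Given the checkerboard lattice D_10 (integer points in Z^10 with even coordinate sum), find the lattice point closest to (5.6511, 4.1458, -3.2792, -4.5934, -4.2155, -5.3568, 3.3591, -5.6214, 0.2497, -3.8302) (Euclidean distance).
(6, 4, -3, -5, -4, -5, 3, -6, 0, -4)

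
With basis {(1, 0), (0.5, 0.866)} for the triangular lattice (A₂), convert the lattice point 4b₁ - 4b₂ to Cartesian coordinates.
(2, -3.464)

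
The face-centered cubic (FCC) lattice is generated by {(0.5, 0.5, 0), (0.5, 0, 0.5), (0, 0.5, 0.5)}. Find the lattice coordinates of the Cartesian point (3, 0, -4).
7b₁ - b₂ - 7b₃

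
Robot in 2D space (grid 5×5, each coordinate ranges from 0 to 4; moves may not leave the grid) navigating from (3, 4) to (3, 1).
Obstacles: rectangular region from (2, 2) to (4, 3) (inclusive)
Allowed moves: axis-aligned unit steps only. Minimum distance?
7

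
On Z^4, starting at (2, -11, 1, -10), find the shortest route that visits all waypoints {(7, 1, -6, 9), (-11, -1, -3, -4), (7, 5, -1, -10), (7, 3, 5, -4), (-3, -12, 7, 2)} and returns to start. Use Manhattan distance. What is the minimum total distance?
158
(one optimal route: (2, -11, 1, -10) → (7, 5, -1, -10) → (7, 3, 5, -4) → (7, 1, -6, 9) → (-11, -1, -3, -4) → (-3, -12, 7, 2) → (2, -11, 1, -10))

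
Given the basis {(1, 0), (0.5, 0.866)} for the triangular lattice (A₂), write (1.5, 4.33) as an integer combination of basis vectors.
-b₁ + 5b₂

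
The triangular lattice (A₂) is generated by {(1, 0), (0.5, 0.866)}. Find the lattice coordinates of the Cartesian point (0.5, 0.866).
b₂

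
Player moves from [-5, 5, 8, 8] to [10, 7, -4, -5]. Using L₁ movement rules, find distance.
42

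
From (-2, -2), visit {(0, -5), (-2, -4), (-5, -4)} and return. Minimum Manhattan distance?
16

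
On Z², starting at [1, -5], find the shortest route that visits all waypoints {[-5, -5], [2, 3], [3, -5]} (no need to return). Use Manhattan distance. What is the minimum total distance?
23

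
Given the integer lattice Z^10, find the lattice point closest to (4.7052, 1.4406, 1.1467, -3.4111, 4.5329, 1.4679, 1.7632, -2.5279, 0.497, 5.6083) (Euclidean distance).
(5, 1, 1, -3, 5, 1, 2, -3, 0, 6)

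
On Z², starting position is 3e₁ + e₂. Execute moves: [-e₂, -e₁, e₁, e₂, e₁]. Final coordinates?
(4, 1)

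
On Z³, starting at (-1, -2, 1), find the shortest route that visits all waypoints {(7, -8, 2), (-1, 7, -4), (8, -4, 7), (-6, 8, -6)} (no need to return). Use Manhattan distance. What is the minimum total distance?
64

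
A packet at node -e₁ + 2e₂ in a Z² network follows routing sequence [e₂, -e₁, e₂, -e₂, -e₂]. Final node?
(-2, 2)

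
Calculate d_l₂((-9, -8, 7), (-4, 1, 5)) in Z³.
10.4881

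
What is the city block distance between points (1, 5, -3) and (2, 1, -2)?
6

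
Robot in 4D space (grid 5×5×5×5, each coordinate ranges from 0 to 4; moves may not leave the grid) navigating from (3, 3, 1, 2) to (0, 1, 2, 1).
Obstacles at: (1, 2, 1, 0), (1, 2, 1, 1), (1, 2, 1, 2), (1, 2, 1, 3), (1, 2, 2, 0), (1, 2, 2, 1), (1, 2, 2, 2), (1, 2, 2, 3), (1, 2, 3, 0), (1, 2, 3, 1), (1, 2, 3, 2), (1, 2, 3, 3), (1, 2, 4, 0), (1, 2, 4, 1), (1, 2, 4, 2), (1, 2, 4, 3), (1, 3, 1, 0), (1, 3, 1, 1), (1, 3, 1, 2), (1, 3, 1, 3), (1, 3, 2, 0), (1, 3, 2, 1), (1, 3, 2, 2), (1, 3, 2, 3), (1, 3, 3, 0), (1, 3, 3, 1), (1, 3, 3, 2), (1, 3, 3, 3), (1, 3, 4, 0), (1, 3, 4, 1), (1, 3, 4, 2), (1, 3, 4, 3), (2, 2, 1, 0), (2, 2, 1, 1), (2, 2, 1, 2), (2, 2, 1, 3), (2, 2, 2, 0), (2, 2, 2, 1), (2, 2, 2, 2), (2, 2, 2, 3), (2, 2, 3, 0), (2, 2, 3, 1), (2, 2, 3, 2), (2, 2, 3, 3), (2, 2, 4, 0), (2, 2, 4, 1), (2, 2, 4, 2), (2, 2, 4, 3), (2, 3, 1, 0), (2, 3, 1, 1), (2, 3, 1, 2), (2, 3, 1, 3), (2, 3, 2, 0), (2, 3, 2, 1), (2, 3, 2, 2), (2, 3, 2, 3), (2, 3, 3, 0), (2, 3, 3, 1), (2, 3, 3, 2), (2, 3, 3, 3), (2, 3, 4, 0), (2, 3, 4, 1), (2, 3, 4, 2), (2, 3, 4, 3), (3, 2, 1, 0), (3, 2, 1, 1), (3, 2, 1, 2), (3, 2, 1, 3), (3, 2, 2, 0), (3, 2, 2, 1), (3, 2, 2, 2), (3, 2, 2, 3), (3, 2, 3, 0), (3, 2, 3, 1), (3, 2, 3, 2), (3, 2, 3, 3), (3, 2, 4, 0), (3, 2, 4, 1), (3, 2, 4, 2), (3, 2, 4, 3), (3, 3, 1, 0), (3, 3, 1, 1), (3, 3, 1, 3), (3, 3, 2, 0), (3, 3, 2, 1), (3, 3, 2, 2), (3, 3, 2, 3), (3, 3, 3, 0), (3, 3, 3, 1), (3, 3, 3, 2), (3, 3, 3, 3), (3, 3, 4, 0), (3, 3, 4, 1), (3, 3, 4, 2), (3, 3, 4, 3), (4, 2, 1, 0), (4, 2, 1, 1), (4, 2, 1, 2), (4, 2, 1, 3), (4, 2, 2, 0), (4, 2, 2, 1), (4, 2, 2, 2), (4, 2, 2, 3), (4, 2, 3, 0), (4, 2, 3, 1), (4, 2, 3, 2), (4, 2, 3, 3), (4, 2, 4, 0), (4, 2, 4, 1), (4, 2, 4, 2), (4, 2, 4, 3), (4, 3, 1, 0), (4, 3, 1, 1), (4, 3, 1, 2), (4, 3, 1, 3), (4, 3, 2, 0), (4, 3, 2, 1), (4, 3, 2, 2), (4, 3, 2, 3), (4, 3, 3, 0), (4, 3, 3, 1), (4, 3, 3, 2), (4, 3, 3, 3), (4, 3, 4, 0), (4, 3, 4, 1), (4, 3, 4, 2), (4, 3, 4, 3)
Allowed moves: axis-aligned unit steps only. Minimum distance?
9
(one shortest path: (3, 3, 1, 2) → (3, 4, 1, 2) → (2, 4, 1, 2) → (1, 4, 1, 2) → (0, 4, 1, 2) → (0, 3, 1, 2) → (0, 2, 1, 2) → (0, 1, 1, 2) → (0, 1, 2, 2) → (0, 1, 2, 1))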